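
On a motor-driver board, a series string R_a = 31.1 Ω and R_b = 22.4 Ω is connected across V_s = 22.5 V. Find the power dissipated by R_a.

The common current is I = 22.5/53.50 = 0.4206 A.
P(R_a) = I²·R_a = (0.4206)² × 31.1 = 5.501 W.

P ≈ 5.50 W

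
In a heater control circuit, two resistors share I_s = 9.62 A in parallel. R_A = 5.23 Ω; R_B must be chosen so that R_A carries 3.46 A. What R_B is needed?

R_B ≈ 2.94 Ω

The fraction through R_A equals R_B/(R_A+R_B).
3.46/9.62 = R_B/(R_A + R_B) → R_B = R_A · (0.3597)/(1 − 0.3597) = 5.23 × 0.5617 = 2.938 Ω.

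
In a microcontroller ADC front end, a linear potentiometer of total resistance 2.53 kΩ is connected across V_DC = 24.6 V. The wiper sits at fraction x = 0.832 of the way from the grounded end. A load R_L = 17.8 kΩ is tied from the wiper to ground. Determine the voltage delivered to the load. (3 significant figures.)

V_out ≈ 20.1 V

The pot divides into 0.4250 kΩ above the wiper and 2.105 kΩ below.
Lower segment in parallel with the load: 2.105 ‖ 17.8 = 1.882 kΩ.
V_out = 24.6 × 1.882/(0.4250 + 1.882) = 20.07 V.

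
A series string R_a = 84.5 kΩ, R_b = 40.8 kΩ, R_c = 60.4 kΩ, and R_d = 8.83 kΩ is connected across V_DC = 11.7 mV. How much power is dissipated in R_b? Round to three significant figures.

P ≈ 0.148 nW

ΣR = 194.5 kΩ → I = 11.7/194.5 = 0.06014 µA.
V(R_b) = I·R = 2.454 mV; P = V·I = 2.454 × 0.06014 = 0.1476 nW.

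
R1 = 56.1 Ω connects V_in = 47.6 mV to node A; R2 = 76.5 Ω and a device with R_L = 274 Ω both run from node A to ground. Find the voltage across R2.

R2 ‖ R_L = (76.5 × 274)/(76.5 + 274) = 59.80 Ω.
Voltage divider with the loaded lower leg: V_out = 47.6 × 59.80/(56.1 + 59.80) = 47.6 × 0.5160 = 24.56 mV.
(Unloaded it would be 27.5 mV; the load pulls it down.)

V_out ≈ 24.6 mV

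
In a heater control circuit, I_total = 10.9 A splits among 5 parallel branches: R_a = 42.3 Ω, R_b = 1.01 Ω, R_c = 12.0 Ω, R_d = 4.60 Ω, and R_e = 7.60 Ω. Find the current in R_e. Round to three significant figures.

I ≈ 0.992 A

Conductances: ΣG = 1/42.3 + 1/1.01 + 1/12.0 + 1/4.60 + 1/7.60 = 1.446 (1/Ω).
Current divider: I(R_e) = I_total · G_k/ΣG = 10.9 × (0.1316/1.446) = 10.9 × 0.09099 = 0.9918 A.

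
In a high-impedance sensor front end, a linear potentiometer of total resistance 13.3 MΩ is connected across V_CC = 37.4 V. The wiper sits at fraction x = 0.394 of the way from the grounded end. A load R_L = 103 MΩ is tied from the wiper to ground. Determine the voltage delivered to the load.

The pot divides into 8.060 MΩ above the wiper and 5.240 MΩ below.
Lower segment in parallel with the load: 5.240 ‖ 103 = 4.987 MΩ.
Then V_out = V_CC · 4.987/(8.060 + 4.987) = 14.29 V.

V_out ≈ 14.3 V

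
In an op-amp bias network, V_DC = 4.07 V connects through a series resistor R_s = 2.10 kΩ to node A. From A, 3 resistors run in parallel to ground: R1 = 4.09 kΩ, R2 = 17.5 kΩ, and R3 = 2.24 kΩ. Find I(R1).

Parallel bank: R_p = 1/(1/4.09 + 1/17.5 + 1/2.24) = 1.337 kΩ.
Node voltage V_A = V_DC · R_p/(R_s + R_p) = 4.07 × 0.3890 = 1.583 V.
I(R1) = V_A / R1 = 1.583/4.09 = 0.3871 mA.

I ≈ 0.387 mA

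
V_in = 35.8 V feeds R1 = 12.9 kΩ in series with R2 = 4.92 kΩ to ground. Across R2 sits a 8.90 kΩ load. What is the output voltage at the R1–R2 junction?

V_out ≈ 7.06 V

R2 ‖ R_L = (4.92 × 8.90)/(4.92 + 8.90) = 3.168 kΩ.
Then V_out = V_in · R2'/(R1 + R2') = 35.8 × 3.168/16.07 = 7.059 V.
(Unloaded it would be 9.88 V; the load pulls it down.)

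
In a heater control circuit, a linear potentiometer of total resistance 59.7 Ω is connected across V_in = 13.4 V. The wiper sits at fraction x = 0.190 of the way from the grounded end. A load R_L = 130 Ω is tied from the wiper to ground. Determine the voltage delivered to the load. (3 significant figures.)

V_out ≈ 2.38 V

The pot divides into 48.36 Ω above the wiper and 11.34 Ω below.
Lower segment in parallel with the load: 11.34 ‖ 130 = 10.43 Ω.
Loaded-divider output: V_out = 13.4 × 0.1775 = 2.378 V.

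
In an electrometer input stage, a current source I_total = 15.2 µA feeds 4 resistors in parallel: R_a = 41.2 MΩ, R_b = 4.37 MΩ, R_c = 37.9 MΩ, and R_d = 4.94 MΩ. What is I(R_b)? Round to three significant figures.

Total conductance ΣG = 1/41.2 + 1/4.37 + 1/37.9 + 1/4.94 = 0.4819 (units of 1/MΩ).
By the current-divider rule, I = I_total · G_k/ΣG = 15.2 × 0.4748 = 7.218 µA.

I ≈ 7.22 µA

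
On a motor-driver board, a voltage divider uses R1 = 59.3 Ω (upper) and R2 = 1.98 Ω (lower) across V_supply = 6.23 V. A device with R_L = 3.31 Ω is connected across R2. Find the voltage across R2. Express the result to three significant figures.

The load sits in parallel with R2, giving an effective lower resistance R2' = R2·R_L/(R2+R_L) = 1.239 Ω.
Now apply the divider: V_out = 6.23 × 0.02046 = 0.1275 V.

V_out ≈ 0.127 V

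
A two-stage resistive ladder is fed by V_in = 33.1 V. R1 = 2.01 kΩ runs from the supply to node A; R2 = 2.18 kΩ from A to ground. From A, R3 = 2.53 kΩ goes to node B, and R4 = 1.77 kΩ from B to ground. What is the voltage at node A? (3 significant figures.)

Looking into the second stage from A: R3 + R4 = 4.300 kΩ appears in parallel with R2.
Effective lower resistance at A: R2 ‖ 4.300 = 1.447 kΩ.
So V_A = 33.1 × 0.4185 = 13.85 V.

V_A ≈ 13.9 V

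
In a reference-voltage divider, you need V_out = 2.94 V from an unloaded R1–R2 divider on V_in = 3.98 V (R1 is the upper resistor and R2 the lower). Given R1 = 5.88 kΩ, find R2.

V_out/V_in = R2/(R1+R2) = 0.7387.
R2 = R1 · 0.7387/(1 − 0.7387) = 16.62 kΩ.

R2 ≈ 16.6 kΩ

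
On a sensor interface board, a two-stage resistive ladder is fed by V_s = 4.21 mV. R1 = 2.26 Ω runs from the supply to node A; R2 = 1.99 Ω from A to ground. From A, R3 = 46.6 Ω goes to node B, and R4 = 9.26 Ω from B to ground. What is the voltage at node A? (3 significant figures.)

Looking into the second stage from A: R3 + R4 = 55.86 Ω appears in parallel with R2.
Effective lower resistance at A: R2 ‖ 55.86 = 1.922 Ω.
So V_A = 4.21 × 0.4595 = 1.935 mV.

V_A ≈ 1.93 mV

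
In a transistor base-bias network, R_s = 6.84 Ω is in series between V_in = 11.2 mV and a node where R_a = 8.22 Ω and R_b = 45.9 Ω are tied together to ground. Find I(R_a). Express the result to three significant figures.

Combine the parallel branches: R_p = (1/8.22 + 1/45.9)⁻¹ = 6.972 Ω.
V_A = 11.2 × 6.972/13.81 = 5.653 mV.
Branch current I = V_A/R_a = 5.653/8.22 = 0.6878 mA.

I ≈ 0.688 mA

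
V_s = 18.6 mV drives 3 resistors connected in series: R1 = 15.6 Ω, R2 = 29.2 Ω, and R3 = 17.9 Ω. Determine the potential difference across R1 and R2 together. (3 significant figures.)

V ≈ 13.3 mV

ΣR = 15.6 + 29.2 + 17.9 = 62.70 Ω.
R_{R1..R2} = 15.6 + 29.2 = 44.80 Ω.
V = V_s · R/ΣR = 18.6 × 0.7145 = 13.29 mV.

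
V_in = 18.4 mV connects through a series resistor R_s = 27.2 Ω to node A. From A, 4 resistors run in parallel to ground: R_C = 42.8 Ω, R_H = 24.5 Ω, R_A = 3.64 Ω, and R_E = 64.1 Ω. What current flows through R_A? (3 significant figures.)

I ≈ 0.475 mA

Parallel bank: R_p = 1/(1/42.8 + 1/24.5 + 1/3.64 + 1/64.1) = 2.821 Ω.
V_A by voltage divider: V_A = 18.4 × 2.821/(27.2 + 2.821) = 1.729 mV.
Branch current I = V_A/R_A = 1.729/3.64 = 0.4750 mA.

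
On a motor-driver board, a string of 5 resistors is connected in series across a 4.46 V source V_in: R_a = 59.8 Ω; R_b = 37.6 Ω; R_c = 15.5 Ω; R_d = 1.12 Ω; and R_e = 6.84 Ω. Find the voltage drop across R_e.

V ≈ 0.252 V

Total series resistance ΣR = 59.8 + 37.6 + 15.5 + 1.12 + 6.84 = 120.9 Ω.
V = V_in · R/ΣR = 4.46 × 0.05659 = 0.2524 V.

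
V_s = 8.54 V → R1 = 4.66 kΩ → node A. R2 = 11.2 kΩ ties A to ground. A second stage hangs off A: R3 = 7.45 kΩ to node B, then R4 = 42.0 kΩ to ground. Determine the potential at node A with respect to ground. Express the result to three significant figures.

V_A ≈ 5.65 V

Looking into the second stage from A: R3 + R4 = 49.45 kΩ appears in parallel with R2.
R2 ‖ (R3+R4) = 9.132 kΩ.
So V_A = 8.54 × 0.6621 = 5.654 V.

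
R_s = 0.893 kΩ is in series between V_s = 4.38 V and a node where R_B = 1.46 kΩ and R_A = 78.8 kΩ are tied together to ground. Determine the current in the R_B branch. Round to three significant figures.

Parallel bank: R_p = 1/(1/1.46 + 1/78.8) = 1.433 kΩ.
V_A by voltage divider: V_A = 4.38 × 1.433/(0.893 + 1.433) = 2.699 V.
Branch current I = V_A/R_B = 2.699/1.46 = 1.848 mA.
(Equivalently: I_total = 1.883 mA, then current-divider fraction G_k/ΣG = 0.9818.)

I ≈ 1.85 mA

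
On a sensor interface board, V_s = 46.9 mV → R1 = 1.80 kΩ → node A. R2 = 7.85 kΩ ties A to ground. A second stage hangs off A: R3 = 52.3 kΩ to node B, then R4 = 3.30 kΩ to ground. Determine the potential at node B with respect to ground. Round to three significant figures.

V_B ≈ 2.21 mV

Node A sees R2 in parallel with the series input of stage 2, R3 + R4 = 55.60 kΩ.
R2 ‖ (R3+R4) = 6.879 kΩ.
V_A = 46.9 × 6.879/(1.80 + 6.879) = 37.17 mV.
Then the unloaded second divider: V_B = V_A × R4/(R3+R4) = 37.17 × 0.05935 = 2.206 mV.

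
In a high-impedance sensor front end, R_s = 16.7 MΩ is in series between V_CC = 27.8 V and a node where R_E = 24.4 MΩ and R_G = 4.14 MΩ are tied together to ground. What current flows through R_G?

Combine the parallel branches: R_p = (1/24.4 + 1/4.14)⁻¹ = 3.539 MΩ.
V_A = 27.8 × 3.539/20.24 = 4.862 V.
Branch current I = V_A/R_G = 4.862/4.14 = 1.174 µA.

I ≈ 1.17 µA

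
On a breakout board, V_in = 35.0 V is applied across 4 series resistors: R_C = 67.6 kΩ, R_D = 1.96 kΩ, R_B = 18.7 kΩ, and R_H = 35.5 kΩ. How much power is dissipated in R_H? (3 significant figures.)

Series current I = V_in/ΣR = 35.0/123.8 = 0.2828 mA.
V(R_H) = I·R = 10.04 V; P = V·I = 10.04 × 0.2828 = 2.839 mW.

P ≈ 2.84 mW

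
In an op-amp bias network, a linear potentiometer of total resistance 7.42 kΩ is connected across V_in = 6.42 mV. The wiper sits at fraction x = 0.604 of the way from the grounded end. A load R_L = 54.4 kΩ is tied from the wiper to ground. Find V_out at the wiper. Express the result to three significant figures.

Lower segment x·R_p = 4.482 kΩ; upper segment (1−x)·R_p = 2.938 kΩ.
(x·R_p) ‖ R_L = 4.141 kΩ.
Then V_out = V_in · 4.141/(2.938 + 4.141) = 3.755 mV.
(Unloaded: V_out = x·V_in = 3.88 mV.)

V_out ≈ 3.76 mV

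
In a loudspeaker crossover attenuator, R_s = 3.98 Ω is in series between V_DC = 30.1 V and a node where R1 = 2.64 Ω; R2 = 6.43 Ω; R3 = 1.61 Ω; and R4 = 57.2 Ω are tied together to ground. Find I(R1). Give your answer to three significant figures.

I ≈ 2.01 A

Equivalent of the parallel group: R_p = 0.8526 Ω.
V_A by voltage divider: V_A = 30.1 × 0.8526/(3.98 + 0.8526) = 5.310 V.
Branch current I = V_A/R1 = 5.310/2.64 = 2.011 A.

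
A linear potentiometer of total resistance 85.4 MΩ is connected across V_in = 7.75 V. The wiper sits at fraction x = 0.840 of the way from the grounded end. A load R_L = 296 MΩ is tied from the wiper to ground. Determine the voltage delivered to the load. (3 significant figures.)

Lower segment x·R_p = 71.74 MΩ; upper segment (1−x)·R_p = 13.66 MΩ.
(x·R_p) ‖ R_L = 57.74 MΩ.
V_out = 7.75 × 57.74/(13.66 + 57.74) = 6.267 V.

V_out ≈ 6.27 V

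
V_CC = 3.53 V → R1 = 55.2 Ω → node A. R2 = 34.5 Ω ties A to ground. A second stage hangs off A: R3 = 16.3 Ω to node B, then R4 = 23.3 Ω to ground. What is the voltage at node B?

Node A sees R2 in parallel with the series input of stage 2, R3 + R4 = 39.60 Ω.
R2 ‖ (R3+R4) = 18.44 Ω.
V_A = 3.53 × 18.44/(55.2 + 18.44) = 0.8838 V.
Stage 2 is unloaded, so V_B = V_A · R4/(R3+R4) = 0.8838 × 23.3/39.60 = 0.5200 V.

V_B ≈ 0.520 V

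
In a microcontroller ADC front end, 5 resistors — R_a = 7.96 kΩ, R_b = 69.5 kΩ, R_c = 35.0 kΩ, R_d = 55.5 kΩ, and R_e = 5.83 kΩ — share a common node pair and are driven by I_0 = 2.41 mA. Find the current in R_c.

Total conductance ΣG = 1/7.96 + 1/69.5 + 1/35.0 + 1/55.5 + 1/5.83 = 0.3581 (units of 1/kΩ).
R_c takes the fraction G_k/ΣG = 0.02857/0.3581 = 0.07978, so I = 2.41 × 0.07978 = 0.1923 mA.

I ≈ 0.192 mA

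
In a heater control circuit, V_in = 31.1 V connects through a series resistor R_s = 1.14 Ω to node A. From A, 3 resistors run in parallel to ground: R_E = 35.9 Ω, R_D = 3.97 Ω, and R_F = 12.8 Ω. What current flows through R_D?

I ≈ 5.56 A

Parallel bank: R_p = 1/(1/35.9 + 1/3.97 + 1/12.8) = 2.794 Ω.
V_A = 31.1 × 2.794/3.934 = 22.09 V.
Branch current I = V_A/R_D = 22.09/3.97 = 5.564 A.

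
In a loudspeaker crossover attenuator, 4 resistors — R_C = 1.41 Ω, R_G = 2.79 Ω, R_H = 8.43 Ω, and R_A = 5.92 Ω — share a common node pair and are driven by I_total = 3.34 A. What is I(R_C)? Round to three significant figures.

Total conductance ΣG = 1/1.41 + 1/2.79 + 1/8.43 + 1/5.92 = 1.355 (units of 1/Ω).
Current divider: I(R_C) = I_total · G_k/ΣG = 3.34 × (0.7092/1.355) = 3.34 × 0.5233 = 1.748 A.

I ≈ 1.75 A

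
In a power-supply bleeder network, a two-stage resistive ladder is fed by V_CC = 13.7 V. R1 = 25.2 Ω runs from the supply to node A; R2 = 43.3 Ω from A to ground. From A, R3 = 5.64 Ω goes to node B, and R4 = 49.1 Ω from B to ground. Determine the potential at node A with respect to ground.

V_A ≈ 6.71 V

The second stage (R3 + R4 = 54.74 Ω) loads node A in parallel with R2.
Effective lower resistance at A: R2 ‖ 54.74 = 24.18 Ω.
V_A = 13.7 × 24.18/(25.2 + 24.18) = 6.708 V.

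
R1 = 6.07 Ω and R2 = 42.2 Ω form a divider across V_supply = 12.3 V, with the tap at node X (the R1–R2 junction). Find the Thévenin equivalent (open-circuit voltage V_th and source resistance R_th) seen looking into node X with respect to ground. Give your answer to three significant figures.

With X open, the divider is unloaded: V_th = 12.3 × 42.2/48.27 = 10.75 V.
Looking into X with the source shorted: R_th = R1·R2/(R1+R2) = 6.070 × 42.2/48.27 = 5.307 Ω.

V_th ≈ 10.8 V, R_th ≈ 5.31 Ω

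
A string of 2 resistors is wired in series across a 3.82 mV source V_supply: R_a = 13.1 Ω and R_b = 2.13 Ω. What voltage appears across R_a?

V ≈ 3.29 mV

Series total: ΣR = 13.1 + 2.13 = 15.23 Ω.
By the voltage-divider rule, V = 3.82 × 13.10/15.23 = 3.286 mV.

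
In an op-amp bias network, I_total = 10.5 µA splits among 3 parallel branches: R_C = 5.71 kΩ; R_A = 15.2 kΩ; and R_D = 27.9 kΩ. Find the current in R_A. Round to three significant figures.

I ≈ 2.50 µA

Conductances: ΣG = 1/5.71 + 1/15.2 + 1/27.9 = 0.2768 (1/kΩ).
By the current-divider rule, I = I_total · G_k/ΣG = 10.5 × 0.2377 = 2.496 µA.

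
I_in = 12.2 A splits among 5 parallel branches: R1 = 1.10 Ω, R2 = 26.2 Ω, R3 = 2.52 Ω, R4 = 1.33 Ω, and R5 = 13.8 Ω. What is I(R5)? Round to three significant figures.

Total conductance ΣG = 1/1.10 + 1/26.2 + 1/2.52 + 1/1.33 + 1/13.8 = 2.168 (units of 1/Ω).
R5 takes the fraction G_k/ΣG = 0.07246/2.168 = 0.03342, so I = 12.2 × 0.03342 = 0.4077 A.

I ≈ 0.408 A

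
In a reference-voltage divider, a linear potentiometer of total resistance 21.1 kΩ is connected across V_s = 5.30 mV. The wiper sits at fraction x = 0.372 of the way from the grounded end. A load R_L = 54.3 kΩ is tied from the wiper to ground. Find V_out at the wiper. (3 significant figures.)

The pot divides into 13.25 kΩ above the wiper and 7.849 kΩ below.
Lower segment in parallel with the load: 7.849 ‖ 54.3 = 6.858 kΩ.
V_out = 5.30 × 6.858/(13.25 + 6.858) = 1.808 mV.

V_out ≈ 1.81 mV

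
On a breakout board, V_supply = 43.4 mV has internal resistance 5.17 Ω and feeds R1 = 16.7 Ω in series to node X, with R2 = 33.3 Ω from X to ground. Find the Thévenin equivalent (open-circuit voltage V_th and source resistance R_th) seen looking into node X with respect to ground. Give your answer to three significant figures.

V_th ≈ 26.2 mV, R_th ≈ 13.2 Ω

R1' = 5.17 + 16.7 = 21.87 Ω (source resistance + R1).
Open-circuit (no load on X): V_th = V_supply · R2/(R1' + R2) = 43.4 × 33.3/(21.87 + 33.3) = 26.20 mV.
Looking into X with the source shorted: R_th = R1'·R2/(R1'+R2) = 21.87 × 33.3/55.17 = 13.20 Ω.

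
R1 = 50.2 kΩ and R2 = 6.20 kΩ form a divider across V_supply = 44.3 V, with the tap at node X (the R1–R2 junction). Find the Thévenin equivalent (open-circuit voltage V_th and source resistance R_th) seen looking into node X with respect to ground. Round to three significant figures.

Open-circuit (no load on X): V_th = V_supply · R2/(R1 + R2) = 44.3 × 6.20/(50.20 + 6.20) = 4.870 V.
Zeroing V_supply shorts the top of R1 to ground, so R_th = R1 ‖ R2 = 5.518 kΩ.

V_th ≈ 4.87 V, R_th ≈ 5.52 kΩ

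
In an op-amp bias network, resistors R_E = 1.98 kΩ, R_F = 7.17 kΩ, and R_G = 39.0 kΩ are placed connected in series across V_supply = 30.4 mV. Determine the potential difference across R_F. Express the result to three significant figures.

V ≈ 4.53 mV

Total series resistance ΣR = 1.98 + 7.17 + 39.0 = 48.15 kΩ.
Voltage divider: V = V_supply · (7.170 / 48.15) = 30.4 × 0.1489 = 4.527 mV.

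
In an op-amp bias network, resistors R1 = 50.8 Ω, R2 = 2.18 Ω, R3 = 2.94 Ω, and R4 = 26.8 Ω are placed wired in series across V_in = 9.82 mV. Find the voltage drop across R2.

V ≈ 0.259 mV

Series total: ΣR = 50.8 + 2.18 + 2.94 + 26.8 = 82.72 Ω.
By the voltage-divider rule, V = 9.82 × 2.180/82.72 = 0.2588 mV.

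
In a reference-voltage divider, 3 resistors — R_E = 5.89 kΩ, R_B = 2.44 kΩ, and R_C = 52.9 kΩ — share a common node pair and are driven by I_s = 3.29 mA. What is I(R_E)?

I ≈ 0.933 mA

ΣG = 1/5.89 + 1/2.44 + 1/52.9 = 0.5985.
By the current-divider rule, I = I_s · G_k/ΣG = 3.29 × 0.2837 = 0.9333 mA.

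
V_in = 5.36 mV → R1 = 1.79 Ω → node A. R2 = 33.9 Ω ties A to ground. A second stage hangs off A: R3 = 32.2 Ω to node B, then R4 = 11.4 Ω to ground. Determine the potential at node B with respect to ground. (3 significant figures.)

V_B ≈ 1.28 mV

Node A sees R2 in parallel with the series input of stage 2, R3 + R4 = 43.60 Ω.
Effective lower resistance at A: R2 ‖ 43.60 = 19.07 Ω.
V_A = 5.36 × 19.07/(1.79 + 19.07) = 4.900 mV.
V_B = V_A × 0.2615 = 1.281 mV.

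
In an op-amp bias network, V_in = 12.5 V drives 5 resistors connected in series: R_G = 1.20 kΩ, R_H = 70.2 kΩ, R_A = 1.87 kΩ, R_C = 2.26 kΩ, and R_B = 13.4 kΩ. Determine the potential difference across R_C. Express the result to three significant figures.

Total series resistance ΣR = 1.20 + 70.2 + 1.87 + 2.26 + 13.4 = 88.93 kΩ.
V = V_in · R/ΣR = 12.5 × 0.02541 = 0.3177 V.

V ≈ 0.318 V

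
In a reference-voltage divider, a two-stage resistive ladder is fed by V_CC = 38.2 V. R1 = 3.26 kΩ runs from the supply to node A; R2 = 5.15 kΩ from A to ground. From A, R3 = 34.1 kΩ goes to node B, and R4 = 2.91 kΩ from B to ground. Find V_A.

V_A ≈ 22.2 V

The second stage (R3 + R4 = 37.01 kΩ) loads node A in parallel with R2.
R2 ‖ (R3+R4) = 4.521 kΩ.
V_A = 38.2 × 4.521/(3.26 + 4.521) = 22.20 V.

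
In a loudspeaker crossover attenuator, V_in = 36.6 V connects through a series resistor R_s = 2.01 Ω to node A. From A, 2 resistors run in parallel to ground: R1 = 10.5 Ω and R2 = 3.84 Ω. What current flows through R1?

Parallel bank: R_p = 1/(1/10.5 + 1/3.84) = 2.812 Ω.
Node voltage V_A = V_in · R_p/(R_s + R_p) = 36.6 × 0.5831 = 21.34 V.
I(R1) = V_A / R1 = 21.34/10.5 = 2.033 A.
(Check via current divider: I_total = 7.591 A; share G_k/ΣG = 0.2678 → same result.)

I ≈ 2.03 A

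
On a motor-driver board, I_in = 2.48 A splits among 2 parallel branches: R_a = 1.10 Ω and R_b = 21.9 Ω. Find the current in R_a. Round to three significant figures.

I ≈ 2.36 A

For two parallel branches, I_k = I_in · (other R)/(sum of R).
I(R_a) = 2.48 × 21.9/(1.10 + 21.9) = 2.48 × 0.9522 = 2.361 A.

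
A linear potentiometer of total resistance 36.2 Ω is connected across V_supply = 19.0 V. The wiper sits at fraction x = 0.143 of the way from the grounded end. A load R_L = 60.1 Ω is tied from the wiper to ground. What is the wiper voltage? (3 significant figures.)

V_out ≈ 2.53 V

Lower segment x·R_p = 5.177 Ω; upper segment (1−x)·R_p = 31.02 Ω.
Lower segment in parallel with the load: 5.177 ‖ 60.1 = 4.766 Ω.
V_out = 19.0 × 4.766/(31.02 + 4.766) = 2.530 V.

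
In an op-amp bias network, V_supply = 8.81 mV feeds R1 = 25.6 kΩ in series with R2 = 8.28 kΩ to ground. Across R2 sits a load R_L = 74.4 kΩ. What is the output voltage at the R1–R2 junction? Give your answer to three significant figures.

First combine the lower leg with the load: R2 ‖ R_L = 7.451 kΩ.
Then V_out = V_supply · R2'/(R1 + R2') = 8.81 × 7.451/33.05 = 1.986 mV.

V_out ≈ 1.99 mV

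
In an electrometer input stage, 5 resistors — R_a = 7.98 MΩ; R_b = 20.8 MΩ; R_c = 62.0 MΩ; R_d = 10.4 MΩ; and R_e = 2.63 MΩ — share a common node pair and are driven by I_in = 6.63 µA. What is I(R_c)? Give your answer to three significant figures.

Total conductance ΣG = 1/7.98 + 1/20.8 + 1/62.0 + 1/10.4 + 1/2.63 = 0.6659 (units of 1/MΩ).
Current divider: I(R_c) = I_in · G_k/ΣG = 6.63 × (0.01613/0.6659) = 6.63 × 0.02422 = 0.1606 µA.

I ≈ 0.161 µA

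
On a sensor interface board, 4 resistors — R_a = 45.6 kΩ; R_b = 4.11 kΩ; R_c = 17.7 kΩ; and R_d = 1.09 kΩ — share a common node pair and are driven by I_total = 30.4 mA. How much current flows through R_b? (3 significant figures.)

Total conductance ΣG = 1/45.6 + 1/4.11 + 1/17.7 + 1/1.09 = 1.239 (units of 1/kΩ).
R_b takes the fraction G_k/ΣG = 0.2433/1.239 = 0.1963, so I = 30.4 × 0.1963 = 5.969 mA.

I ≈ 5.97 mA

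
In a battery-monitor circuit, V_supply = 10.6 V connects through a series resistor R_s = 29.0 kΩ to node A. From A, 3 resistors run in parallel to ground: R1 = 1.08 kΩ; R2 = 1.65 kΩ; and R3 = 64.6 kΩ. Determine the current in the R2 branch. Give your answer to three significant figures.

I ≈ 0.140 mA

Equivalent of the parallel group: R_p = 0.6462 kΩ.
Node voltage V_A = V_supply · R_p/(R_s + R_p) = 10.6 × 0.02180 = 0.2311 V.
I(R2) = V_A / R2 = 0.2311/1.65 = 0.1400 mA.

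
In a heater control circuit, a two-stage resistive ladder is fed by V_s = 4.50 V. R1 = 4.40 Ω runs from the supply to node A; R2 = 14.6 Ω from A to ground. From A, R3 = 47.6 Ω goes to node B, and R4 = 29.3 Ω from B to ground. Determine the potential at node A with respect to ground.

V_A ≈ 3.31 V

Node A sees R2 in parallel with the series input of stage 2, R3 + R4 = 76.90 Ω.
R2 ‖ (R3+R4) = 12.27 Ω.
So V_A = 4.50 × 0.7361 = 3.312 V.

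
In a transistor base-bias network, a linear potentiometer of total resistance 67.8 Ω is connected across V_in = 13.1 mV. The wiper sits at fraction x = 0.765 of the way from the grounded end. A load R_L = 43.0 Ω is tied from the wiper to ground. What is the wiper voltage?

Split the track: R_lower = x·R_p = 51.87 Ω, R_upper = (1−x)·R_p = 15.93 Ω.
(x·R_p) ‖ R_L = 23.51 Ω.
Loaded-divider output: V_out = 13.1 × 0.5960 = 7.808 mV.

V_out ≈ 7.81 mV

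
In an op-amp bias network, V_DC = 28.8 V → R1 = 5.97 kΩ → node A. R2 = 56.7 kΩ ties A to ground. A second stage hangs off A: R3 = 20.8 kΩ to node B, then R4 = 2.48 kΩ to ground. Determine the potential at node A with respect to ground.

The second stage (R3 + R4 = 23.28 kΩ) loads node A in parallel with R2.
R2 ‖ (R3+R4) = 16.50 kΩ.
So V_A = 28.8 × 0.7344 = 21.15 V.

V_A ≈ 21.1 V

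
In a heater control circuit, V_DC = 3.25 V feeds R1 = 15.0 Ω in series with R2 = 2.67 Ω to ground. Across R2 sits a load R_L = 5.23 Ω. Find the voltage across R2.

First combine the lower leg with the load: R2 ‖ R_L = 1.768 Ω.
Now apply the divider: V_out = 3.25 × 0.1054 = 0.3426 V.

V_out ≈ 0.343 V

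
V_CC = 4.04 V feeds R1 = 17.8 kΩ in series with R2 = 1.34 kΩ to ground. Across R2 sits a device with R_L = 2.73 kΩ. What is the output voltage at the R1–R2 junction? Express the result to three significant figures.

V_out ≈ 0.194 V

R2 ‖ R_L = (1.34 × 2.73)/(1.34 + 2.73) = 0.8988 kΩ.
Now apply the divider: V_out = 4.04 × 0.04807 = 0.1942 V.
(Unloaded it would be 0.283 V; the load pulls it down.)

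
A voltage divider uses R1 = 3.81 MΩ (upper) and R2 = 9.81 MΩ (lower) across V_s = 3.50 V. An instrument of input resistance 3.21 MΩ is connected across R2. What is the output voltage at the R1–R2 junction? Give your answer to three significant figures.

V_out ≈ 1.36 V

The load sits in parallel with R2, giving an effective lower resistance R2' = R2·R_L/(R2+R_L) = 2.419 MΩ.
Voltage divider with the loaded lower leg: V_out = 3.50 × 2.419/(3.81 + 2.419) = 3.50 × 0.3883 = 1.359 V.
(Unloaded it would be 2.52 V; the load pulls it down.)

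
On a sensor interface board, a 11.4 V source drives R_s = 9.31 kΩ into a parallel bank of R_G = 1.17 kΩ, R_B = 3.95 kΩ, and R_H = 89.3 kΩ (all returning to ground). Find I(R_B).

Equivalent of the parallel group: R_p = 0.8936 kΩ.
V_A = 11.4 × 0.8936/10.20 = 0.9984 V.
I(R_B) = V_A / R_B = 0.9984/3.95 = 0.2528 mA.
(Check via current divider: I_total = 1.117 mA; share G_k/ΣG = 0.2262 → same result.)

I ≈ 0.253 mA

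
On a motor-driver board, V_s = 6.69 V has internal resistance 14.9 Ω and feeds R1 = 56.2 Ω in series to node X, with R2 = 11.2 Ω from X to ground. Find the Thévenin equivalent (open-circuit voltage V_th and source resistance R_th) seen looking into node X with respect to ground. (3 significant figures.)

V_th ≈ 0.910 V, R_th ≈ 9.68 Ω

R1' = 14.9 + 56.2 = 71.10 Ω (source resistance + R1).
V_th is the unloaded tap voltage: V_s · R2/(R1'+R2) = 6.69 × 0.1361 = 0.9104 V.
Looking into X with the source shorted: R_th = R1'·R2/(R1'+R2) = 71.10 × 11.2/82.30 = 9.676 Ω.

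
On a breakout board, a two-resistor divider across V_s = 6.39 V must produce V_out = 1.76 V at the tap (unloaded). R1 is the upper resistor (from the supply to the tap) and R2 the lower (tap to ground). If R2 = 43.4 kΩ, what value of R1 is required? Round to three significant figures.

The divider ratio is R2/(R1+R2) = 1.76/6.39 = 0.2754.
R1 = R2·(1/k − 1) = 43.4 × 2.631 = 114.2 kΩ.

R1 ≈ 114 kΩ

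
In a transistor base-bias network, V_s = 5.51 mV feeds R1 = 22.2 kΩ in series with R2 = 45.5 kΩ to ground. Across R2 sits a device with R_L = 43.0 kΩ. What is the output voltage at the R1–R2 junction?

V_out ≈ 2.75 mV

R2 ‖ R_L = (45.5 × 43.0)/(45.5 + 43.0) = 22.11 kΩ.
Voltage divider with the loaded lower leg: V_out = 5.51 × 22.11/(22.2 + 22.11) = 5.51 × 0.4990 = 2.749 mV.
(Unloaded it would be 3.70 mV; the load pulls it down.)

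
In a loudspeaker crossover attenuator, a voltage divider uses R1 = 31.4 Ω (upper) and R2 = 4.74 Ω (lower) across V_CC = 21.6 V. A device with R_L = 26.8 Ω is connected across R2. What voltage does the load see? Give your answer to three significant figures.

The load sits in parallel with R2, giving an effective lower resistance R2' = R2·R_L/(R2+R_L) = 4.028 Ω.
Then V_out = V_CC · R2'/(R1 + R2') = 21.6 × 4.028/35.43 = 2.456 V.
(Unloaded it would be 2.83 V; the load pulls it down.)

V_out ≈ 2.46 V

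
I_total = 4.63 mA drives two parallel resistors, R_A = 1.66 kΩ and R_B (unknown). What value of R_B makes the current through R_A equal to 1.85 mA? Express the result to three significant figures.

Two-branch current divider: I_A = I_total · R_B/(R_A + R_B).
1.85/4.63 = R_B/(R_A + R_B) → R_B = R_A · (0.3996)/(1 − 0.3996) = 1.66 × 0.6655 = 1.105 kΩ.

R_B ≈ 1.10 kΩ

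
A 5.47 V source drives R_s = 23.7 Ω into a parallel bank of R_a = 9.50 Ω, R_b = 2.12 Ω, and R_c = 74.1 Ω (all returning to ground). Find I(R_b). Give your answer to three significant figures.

I ≈ 0.172 A

Combine the parallel branches: R_p = (1/9.50 + 1/2.12 + 1/74.1)⁻¹ = 1.694 Ω.
V_A by voltage divider: V_A = 5.47 × 1.694/(23.7 + 1.694) = 0.3648 V.
Branch current I = V_A/R_b = 0.3648/2.12 = 0.1721 A.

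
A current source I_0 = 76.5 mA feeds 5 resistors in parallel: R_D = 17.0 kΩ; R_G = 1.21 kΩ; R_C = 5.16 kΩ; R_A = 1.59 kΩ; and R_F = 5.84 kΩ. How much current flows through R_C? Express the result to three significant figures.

Conductances: ΣG = 1/17.0 + 1/1.21 + 1/5.16 + 1/1.59 + 1/5.84 = 1.879 (1/kΩ).
Current divider: I(R_C) = I_0 · G_k/ΣG = 76.5 × (0.1938/1.879) = 76.5 × 0.1031 = 7.889 mA.

I ≈ 7.89 mA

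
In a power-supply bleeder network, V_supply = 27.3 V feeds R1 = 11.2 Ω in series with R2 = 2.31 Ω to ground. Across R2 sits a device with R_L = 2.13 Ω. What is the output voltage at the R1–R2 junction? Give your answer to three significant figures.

V_out ≈ 2.46 V

R2 ‖ R_L = (2.31 × 2.13)/(2.31 + 2.13) = 1.108 Ω.
Now apply the divider: V_out = 27.3 × 0.09004 = 2.458 V.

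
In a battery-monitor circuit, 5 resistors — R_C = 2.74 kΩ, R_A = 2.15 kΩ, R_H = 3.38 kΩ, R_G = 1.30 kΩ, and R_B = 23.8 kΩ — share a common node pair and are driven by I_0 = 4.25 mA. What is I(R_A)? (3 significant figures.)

Total conductance ΣG = 1/2.74 + 1/2.15 + 1/3.38 + 1/1.30 + 1/23.8 = 1.937 (units of 1/kΩ).
R_A takes the fraction G_k/ΣG = 0.4651/1.937 = 0.2401, so I = 4.25 × 0.2401 = 1.020 mA.

I ≈ 1.02 mA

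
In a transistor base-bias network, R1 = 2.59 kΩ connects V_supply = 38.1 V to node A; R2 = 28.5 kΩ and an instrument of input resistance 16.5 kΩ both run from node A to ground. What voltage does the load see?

V_out ≈ 30.5 V

R2 ‖ R_L = (28.5 × 16.5)/(28.5 + 16.5) = 10.45 kΩ.
Now apply the divider: V_out = 38.1 × 0.8014 = 30.53 V.
(Unloaded it would be 34.9 V; the load pulls it down.)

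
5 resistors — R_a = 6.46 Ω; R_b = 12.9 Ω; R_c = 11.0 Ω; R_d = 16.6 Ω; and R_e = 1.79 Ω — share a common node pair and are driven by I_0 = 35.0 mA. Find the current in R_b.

I ≈ 2.88 mA

ΣG = 1/6.46 + 1/12.9 + 1/11.0 + 1/16.6 + 1/1.79 = 0.9421.
Current divider: I(R_b) = I_0 · G_k/ΣG = 35.0 × (0.07752/0.9421) = 35.0 × 0.08228 = 2.880 mA.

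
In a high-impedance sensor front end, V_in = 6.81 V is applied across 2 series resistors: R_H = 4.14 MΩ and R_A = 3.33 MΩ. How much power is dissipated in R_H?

Series current I = V_in/ΣR = 6.81/7.470 = 0.9116 µA.
P(R_H) = I²·R_H = (0.9116)² × 4.14 = 3.441 µW.

P ≈ 3.44 µW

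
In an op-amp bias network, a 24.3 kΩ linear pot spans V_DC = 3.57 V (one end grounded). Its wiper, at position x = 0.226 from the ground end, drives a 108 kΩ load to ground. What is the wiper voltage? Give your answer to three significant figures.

V_out ≈ 0.776 V

Split the track: R_lower = x·R_p = 5.492 kΩ, R_upper = (1−x)·R_p = 18.81 kΩ.
Lower segment in parallel with the load: 5.492 ‖ 108 = 5.226 kΩ.
V_out = 3.57 × 5.226/(18.81 + 5.226) = 0.7763 V.
(Unloaded: V_out = x·V_DC = 0.807 V.)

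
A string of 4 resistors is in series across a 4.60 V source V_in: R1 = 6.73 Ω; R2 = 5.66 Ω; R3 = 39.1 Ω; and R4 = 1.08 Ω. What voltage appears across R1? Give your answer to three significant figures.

Total series resistance ΣR = 6.73 + 5.66 + 39.1 + 1.08 = 52.57 Ω.
Voltage divider: V = V_in · (6.730 / 52.57) = 4.60 × 0.1280 = 0.5889 V.

V ≈ 0.589 V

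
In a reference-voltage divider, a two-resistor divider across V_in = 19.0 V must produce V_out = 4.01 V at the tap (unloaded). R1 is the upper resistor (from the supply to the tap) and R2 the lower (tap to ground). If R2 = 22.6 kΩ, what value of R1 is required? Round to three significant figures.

The divider ratio is R2/(R1+R2) = 4.01/19.0 = 0.2111.
Rearranging, R1 = R2·(1−k)/k = 22.6 × 3.738 = 84.48 kΩ.

R1 ≈ 84.5 kΩ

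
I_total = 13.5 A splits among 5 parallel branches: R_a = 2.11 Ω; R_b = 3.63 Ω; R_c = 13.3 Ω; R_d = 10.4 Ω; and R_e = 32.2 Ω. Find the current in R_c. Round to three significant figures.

I ≈ 1.07 A

ΣG = 1/2.11 + 1/3.63 + 1/13.3 + 1/10.4 + 1/32.2 = 0.9518.
R_c takes the fraction G_k/ΣG = 0.07519/0.9518 = 0.07899, so I = 13.5 × 0.07899 = 1.066 A.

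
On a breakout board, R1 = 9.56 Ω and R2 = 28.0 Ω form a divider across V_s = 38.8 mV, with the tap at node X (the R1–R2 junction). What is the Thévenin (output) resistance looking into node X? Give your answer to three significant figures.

With V_s suppressed (replaced by a short), R_th = R1 ‖ R2 = (9.560 × 28.0)/(9.560 + 28.0) = 7.127 Ω.

R_th ≈ 7.13 Ω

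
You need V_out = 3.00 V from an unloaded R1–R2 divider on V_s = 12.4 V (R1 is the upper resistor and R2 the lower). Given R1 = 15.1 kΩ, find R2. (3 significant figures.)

R2 ≈ 4.82 kΩ

V_out/V_s = R2/(R1+R2) = 0.2419.
Rearranging, R2 = R1·k/(1−k) = 15.1 × 0.3191 = 4.819 kΩ.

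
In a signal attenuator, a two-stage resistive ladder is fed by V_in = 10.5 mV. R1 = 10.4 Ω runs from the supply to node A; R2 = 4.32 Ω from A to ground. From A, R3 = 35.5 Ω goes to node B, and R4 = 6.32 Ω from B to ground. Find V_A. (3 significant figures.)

Looking into the second stage from A: R3 + R4 = 41.82 Ω appears in parallel with R2.
R2 ‖ (R3+R4) = 3.916 Ω.
V_A = 10.5 × 3.916/(10.4 + 3.916) = 2.872 mV.

V_A ≈ 2.87 mV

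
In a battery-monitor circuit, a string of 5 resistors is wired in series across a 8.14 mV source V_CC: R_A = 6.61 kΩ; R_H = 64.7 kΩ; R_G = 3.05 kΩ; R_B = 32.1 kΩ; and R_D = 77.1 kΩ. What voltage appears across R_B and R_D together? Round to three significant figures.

Series total: ΣR = 6.61 + 64.7 + 3.05 + 32.1 + 77.1 = 183.6 kΩ.
R_{R_B..R_D} = 32.1 + 77.1 = 109.2 kΩ.
V = V_CC · R/ΣR = 8.14 × 0.5949 = 4.842 mV.

V ≈ 4.84 mV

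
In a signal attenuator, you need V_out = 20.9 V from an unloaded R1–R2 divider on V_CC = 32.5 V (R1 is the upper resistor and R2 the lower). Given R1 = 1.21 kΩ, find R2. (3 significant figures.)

R2 ≈ 2.18 kΩ

Required fraction k = V_out/V_CC = 0.6431.
Rearranging, R2 = R1·k/(1−k) = 1.21 × 1.802 = 2.180 kΩ.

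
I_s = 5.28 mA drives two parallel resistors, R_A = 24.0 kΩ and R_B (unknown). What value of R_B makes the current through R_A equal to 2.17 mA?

The fraction through R_A equals R_B/(R_A+R_B).
With f = 0.4110, R_B = R_A · f/(1−f) = 24.0 × 0.6977 = 16.75 kΩ.

R_B ≈ 16.7 kΩ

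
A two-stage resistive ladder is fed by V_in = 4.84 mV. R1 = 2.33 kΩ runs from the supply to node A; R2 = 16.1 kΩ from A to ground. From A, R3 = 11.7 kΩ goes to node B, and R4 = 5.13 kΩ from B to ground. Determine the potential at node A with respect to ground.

The second stage (R3 + R4 = 16.83 kΩ) loads node A in parallel with R2.
Effective lower resistance at A: R2 ‖ 16.83 = 8.228 kΩ.
First divider: V_A = V_in · 8.228/(2.33 + 8.228) = 3.772 mV.

V_A ≈ 3.77 mV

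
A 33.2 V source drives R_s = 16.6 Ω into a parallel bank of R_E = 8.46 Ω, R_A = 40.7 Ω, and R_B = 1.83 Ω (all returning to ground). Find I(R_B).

I ≈ 1.46 A

Equivalent of the parallel group: R_p = 1.451 Ω.
V_A = 33.2 × 1.451/18.05 = 2.669 V.
Branch current I = V_A/R_B = 2.669/1.83 = 1.458 A.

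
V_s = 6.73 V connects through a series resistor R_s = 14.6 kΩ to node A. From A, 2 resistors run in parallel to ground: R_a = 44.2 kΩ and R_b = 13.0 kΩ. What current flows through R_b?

Equivalent of the parallel group: R_p = 10.05 kΩ.
Node voltage V_A = V_s · R_p/(R_s + R_p) = 6.73 × 0.4076 = 2.743 V.
Branch current I = V_A/R_b = 2.743/13.0 = 0.2110 mA.
(Equivalently: I_total = 0.2731 mA, then current-divider fraction G_k/ΣG = 0.7727.)

I ≈ 0.211 mA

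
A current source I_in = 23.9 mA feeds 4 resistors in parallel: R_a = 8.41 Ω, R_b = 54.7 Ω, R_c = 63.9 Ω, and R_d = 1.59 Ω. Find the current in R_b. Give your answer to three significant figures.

Conductances: ΣG = 1/8.41 + 1/54.7 + 1/63.9 + 1/1.59 = 0.7818 (1/Ω).
R_b takes the fraction G_k/ΣG = 0.01828/0.7818 = 0.02338, so I = 23.9 × 0.02338 = 0.5589 mA.

I ≈ 0.559 mA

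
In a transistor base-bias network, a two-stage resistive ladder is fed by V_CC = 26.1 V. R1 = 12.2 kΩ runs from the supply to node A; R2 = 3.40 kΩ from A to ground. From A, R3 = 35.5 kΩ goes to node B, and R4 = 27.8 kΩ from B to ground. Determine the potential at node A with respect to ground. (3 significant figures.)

V_A ≈ 5.46 V

The second stage (R3 + R4 = 63.30 kΩ) loads node A in parallel with R2.
Effective lower resistance at A: R2 ‖ 63.30 = 3.227 kΩ.
V_A = 26.1 × 3.227/(12.2 + 3.227) = 5.459 V.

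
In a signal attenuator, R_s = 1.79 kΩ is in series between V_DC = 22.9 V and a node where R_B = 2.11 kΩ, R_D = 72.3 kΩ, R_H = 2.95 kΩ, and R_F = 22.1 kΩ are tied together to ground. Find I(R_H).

Parallel bank: R_p = 1/(1/2.11 + 1/72.3 + 1/2.95 + 1/22.1) = 1.147 kΩ.
V_A = 22.9 × 1.147/2.937 = 8.942 V.
I(R_H) = V_A / R_H = 8.942/2.95 = 3.031 mA.
(Equivalently: I_total = 7.798 mA, then current-divider fraction G_k/ΣG = 0.3887.)

I ≈ 3.03 mA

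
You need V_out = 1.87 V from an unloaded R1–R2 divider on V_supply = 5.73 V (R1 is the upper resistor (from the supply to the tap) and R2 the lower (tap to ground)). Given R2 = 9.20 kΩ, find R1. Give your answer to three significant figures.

The divider ratio is R2/(R1+R2) = 1.87/5.73 = 0.3264.
Rearranging, R1 = R2·(1−k)/k = 9.20 × 2.064 = 18.99 kΩ.

R1 ≈ 19.0 kΩ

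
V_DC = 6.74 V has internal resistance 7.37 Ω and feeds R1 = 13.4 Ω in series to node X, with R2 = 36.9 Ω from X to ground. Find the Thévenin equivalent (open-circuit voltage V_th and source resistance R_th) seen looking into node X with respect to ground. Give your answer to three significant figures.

V_th ≈ 4.31 V, R_th ≈ 13.3 Ω

R1' = 7.37 + 13.4 = 20.77 Ω (source resistance + R1).
V_th is the unloaded tap voltage: V_DC · R2/(R1'+R2) = 6.74 × 0.6398 = 4.313 V.
With V_DC suppressed (replaced by a short), R_th = R1' ‖ R2 = (20.77 × 36.9)/(20.77 + 36.9) = 13.29 Ω.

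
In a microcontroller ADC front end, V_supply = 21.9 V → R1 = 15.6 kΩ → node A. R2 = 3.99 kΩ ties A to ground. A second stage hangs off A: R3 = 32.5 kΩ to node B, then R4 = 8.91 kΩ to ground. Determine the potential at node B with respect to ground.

Node A sees R2 in parallel with the series input of stage 2, R3 + R4 = 41.41 kΩ.
R2 ‖ (R3+R4) = 3.639 kΩ.
First divider: V_A = V_supply · 3.639/(15.6 + 3.639) = 4.143 V.
V_B = V_A × 0.2152 = 0.8914 V.

V_B ≈ 0.891 V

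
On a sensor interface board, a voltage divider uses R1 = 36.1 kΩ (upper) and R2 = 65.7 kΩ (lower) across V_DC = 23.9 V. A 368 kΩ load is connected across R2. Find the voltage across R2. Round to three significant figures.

V_out ≈ 14.5 V

The load sits in parallel with R2, giving an effective lower resistance R2' = R2·R_L/(R2+R_L) = 55.75 kΩ.
Voltage divider with the loaded lower leg: V_out = 23.9 × 55.75/(36.1 + 55.75) = 23.9 × 0.6070 = 14.51 V.
(Unloaded it would be 15.4 V; the load pulls it down.)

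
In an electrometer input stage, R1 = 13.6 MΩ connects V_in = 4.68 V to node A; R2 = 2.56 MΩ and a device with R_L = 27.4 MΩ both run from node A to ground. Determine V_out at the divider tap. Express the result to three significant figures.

First combine the lower leg with the load: R2 ‖ R_L = 2.341 MΩ.
Now apply the divider: V_out = 4.68 × 0.1469 = 0.6873 V.

V_out ≈ 0.687 V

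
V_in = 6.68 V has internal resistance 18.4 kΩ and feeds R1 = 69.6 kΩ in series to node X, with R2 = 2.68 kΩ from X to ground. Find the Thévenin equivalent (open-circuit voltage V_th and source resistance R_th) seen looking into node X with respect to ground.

V_th ≈ 0.197 V, R_th ≈ 2.60 kΩ

R1' = 18.4 + 69.6 = 88.00 kΩ (source resistance + R1).
V_th is the unloaded tap voltage: V_in · R2/(R1'+R2) = 6.68 × 0.02955 = 0.1974 V.
With V_in suppressed (replaced by a short), R_th = R1' ‖ R2 = (88.00 × 2.68)/(88.00 + 2.68) = 2.601 kΩ.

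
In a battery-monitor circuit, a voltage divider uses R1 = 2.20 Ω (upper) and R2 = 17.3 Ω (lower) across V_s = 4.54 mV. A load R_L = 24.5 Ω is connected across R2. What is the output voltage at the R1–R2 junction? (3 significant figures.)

V_out ≈ 3.73 mV

The load sits in parallel with R2, giving an effective lower resistance R2' = R2·R_L/(R2+R_L) = 10.14 Ω.
Voltage divider with the loaded lower leg: V_out = 4.54 × 10.14/(2.20 + 10.14) = 4.54 × 0.8217 = 3.731 mV.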